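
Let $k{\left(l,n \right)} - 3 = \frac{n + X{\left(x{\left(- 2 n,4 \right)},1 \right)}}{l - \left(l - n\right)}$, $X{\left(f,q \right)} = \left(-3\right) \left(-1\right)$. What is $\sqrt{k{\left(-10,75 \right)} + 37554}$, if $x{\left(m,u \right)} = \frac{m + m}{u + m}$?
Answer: $\frac{\sqrt{938951}}{5} \approx 193.8$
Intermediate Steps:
$x{\left(m,u \right)} = \frac{2 m}{m + u}$
$X{\left(f,q \right)} = 3$
$k{\left(l,n \right)} = 3 + \frac{3 + n}{n}$ ($k{\left(l,n \right)} = 3 + \frac{n + 3}{l - \left(l - n\right)} = 3 + \frac{3 + n}{n}$)
$\sqrt{k{\left(-10,75 \right)} + 37554} = \sqrt{\left(4 + \frac{3}{75}\right) + 37554} = \sqrt{\left(4 + 3 \cdot \frac{1}{75}\right) + 37554} = \sqrt{\left(4 + \frac{1}{25}\right) + 37554} = \sqrt{\frac{101}{25} + 37554} = \sqrt{\frac{938951}{25}} = \frac{\sqrt{938951}}{5}$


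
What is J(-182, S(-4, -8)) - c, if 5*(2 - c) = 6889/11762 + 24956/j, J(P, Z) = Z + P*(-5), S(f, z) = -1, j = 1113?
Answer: 59669365639/65455530 ≈ 911.60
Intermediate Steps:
J(P, Z) = Z - 5*P
c = -170288869/65455530 (c = 2 - (6889/11762 + 24956/1113)/5 = 2 - ⅕*301199929/13091106 = 2 - 301199929/65455530 = -170288869/65455530 ≈ -2.6016)
J(-182, S(-4, -8)) - c = (-1 - 5*(-182)) - 1*(-170288869/65455530) = (-1 + 910) + 170288869/65455530 = 909 + 170288869/65455530 = 59669365639/65455530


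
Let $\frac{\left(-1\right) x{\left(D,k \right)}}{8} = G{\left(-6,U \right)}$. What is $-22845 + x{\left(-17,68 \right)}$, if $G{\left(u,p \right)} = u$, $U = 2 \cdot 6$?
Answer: $-22797$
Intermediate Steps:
$U = 12$
$x{\left(D,k \right)} = 48$ ($x{\left(D,k \right)} = \left(-8\right) \left(-6\right) = 48$)
$-22845 + x{\left(-17,68 \right)} = -22845 + 48 = -22797$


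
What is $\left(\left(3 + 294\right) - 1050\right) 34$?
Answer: $-25602$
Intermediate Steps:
$\left(\left(3 + 294\right) - 1050\right) 34 = \left(297 - 1050\right) 34 = \left(-753\right) 34 = -25602$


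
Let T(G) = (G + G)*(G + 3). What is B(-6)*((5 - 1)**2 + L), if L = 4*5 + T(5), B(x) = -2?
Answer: -232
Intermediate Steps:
T(G) = 2*G*(3 + G) (T(G) = (2*G)*(3 + G) = 2*G*(3 + G))
L = 100 (L = 4*5 + 2*5*(3 + 5) = 20 + 2*5*8 = 20 + 80 = 100)
B(-6)*((5 - 1)**2 + L) = -2*((5 - 1)**2 + 100) = -2*(4**2 + 100) = -2*(16 + 100) = -2*116 = -232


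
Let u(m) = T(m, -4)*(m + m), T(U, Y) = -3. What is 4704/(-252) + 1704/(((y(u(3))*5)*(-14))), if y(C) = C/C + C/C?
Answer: -3238/105 ≈ -30.838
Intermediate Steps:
u(m) = -6*m (u(m) = -3*(m + m) = -6*m)
y(C) = 2 (y(C) = 1 + 1 = 2)
4704/(-252) + 1704/(((y(u(3))*5)*(-14))) = 4704/(-252) + 1704/(((2*5)*(-14))) = 4704*(-1/252) + 1704/((10*(-14))) = -56/3 + 1704/(-140) = -56/3 + 1704*(-1/140) = -56/3 - 426/35 = -3238/105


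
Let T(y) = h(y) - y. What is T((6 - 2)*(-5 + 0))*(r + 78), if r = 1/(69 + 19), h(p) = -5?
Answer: 102975/88 ≈ 1170.2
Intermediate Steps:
T(y) = -5 - y
r = 1/88 ≈ 0.011364
T((6 - 2)*(-5 + 0))*(r + 78) = (-5 - (6 - 2)*(-5 + 0))*(1/88 + 78) = (-5 - 4*(-5))*(6865/88) = (-5 - 1*(-20))*(6865/88) = (-5 + 20)*(6865/88) = 15*(6865/88) = 102975/88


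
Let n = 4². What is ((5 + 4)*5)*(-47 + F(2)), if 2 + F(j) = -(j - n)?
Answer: -1575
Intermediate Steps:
n = 16
F(j) = 14 - j (F(j) = -2 - (j - 1*16) = -2 - (j - 16) = -2 - (-16 + j) = -2 + (16 - j) = 14 - j)
((5 + 4)*5)*(-47 + F(2)) = ((5 + 4)*5)*(-47 + (14 - 1*2)) = (9*5)*(-47 + (14 - 2)) = 45*(-47 + 12) = 45*(-35) = -1575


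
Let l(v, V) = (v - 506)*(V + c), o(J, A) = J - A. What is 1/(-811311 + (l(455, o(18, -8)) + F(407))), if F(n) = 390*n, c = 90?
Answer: -1/658497 ≈ -1.5186e-6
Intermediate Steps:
l(v, V) = (-506 + v)*(90 + V) (l(v, V) = (v - 506)*(V + 90) = (-506 + v)*(90 + V))
1/(-811311 + (l(455, o(18, -8)) + F(407))) = 1/(-811311 + ((-45540 - 506*(18 - 1*(-8)) + 90*455 + (18 - 1*(-8))*455) + 390*407)) = 1/(-811311 + ((-45540 - 506*(18 + 8) + 40950 + (18 + 8)*455) + 158730)) = 1/(-811311 + ((-45540 - 506*26 + 40950 + 26*455) + 158730)) = 1/(-811311 + ((-45540 - 13156 + 40950 + 11830) + 158730)) = 1/(-811311 + (-5916 + 158730)) = 1/(-811311 + 152814) = 1/(-658497) = -1/658497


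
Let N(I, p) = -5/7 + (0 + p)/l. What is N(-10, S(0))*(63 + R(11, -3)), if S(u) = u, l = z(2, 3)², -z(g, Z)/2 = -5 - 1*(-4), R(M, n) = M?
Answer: -370/7 ≈ -52.857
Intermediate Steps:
z(g, Z) = 2 (z(g, Z) = -2*(-5 - 1*(-4)) = -2*(-5 + 4) = -2*(-1) = 2)
l = 4 (l = 2² = 4)
N(I, p) = -5/7 + p/4 (N(I, p) = -5/7 + (0 + p)/4 = -5*⅐ + p*(¼) = -5/7 + p/4)
N(-10, S(0))*(63 + R(11, -3)) = (-5/7 + (¼)*0)*(63 + 11) = (-5/7 + 0)*74 = -5/7*74 = -370/7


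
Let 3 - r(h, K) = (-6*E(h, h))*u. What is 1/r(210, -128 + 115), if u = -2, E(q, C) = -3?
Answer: 1/39 ≈ 0.025641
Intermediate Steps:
r(h, K) = 39 (r(h, K) = 3 - (-6*(-3))*(-2) = 3 - 18*(-2) = 3 - 1*(-36) = 3 + 36 = 39)
1/r(210, -128 + 115) = 1/39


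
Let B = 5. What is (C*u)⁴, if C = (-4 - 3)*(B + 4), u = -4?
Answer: 4032758016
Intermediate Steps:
C = -63 (C = (-4 - 3)*(5 + 4) = -7*9 = -63)
(C*u)⁴ = (-63*(-4))⁴ = 252⁴ = 4032758016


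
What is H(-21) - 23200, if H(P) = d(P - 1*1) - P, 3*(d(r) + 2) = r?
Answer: -69565/3 ≈ -23188.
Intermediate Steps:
d(r) = -2 + r/3
H(P) = -7/3 - 2*P/3 (H(P) = (-2 + (P - 1*1)/3) - P = (-2 + (P - 1)/3) - P = (-2 + (-1 + P)/3) - P = (-2 + (-⅓ + P/3)) - P = (-7/3 + P/3) - P = -7/3 - 2*P/3)
H(-21) - 23200 = (-7/3 - ⅔*(-21)) - 23200 = (-7/3 + 14) - 23200 = 35/3 - 23200 = -69565/3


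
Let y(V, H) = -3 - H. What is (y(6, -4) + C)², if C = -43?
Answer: 1764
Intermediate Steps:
(y(6, -4) + C)² = ((-3 - 1*(-4)) - 43)² = ((-3 + 4) - 43)² = (1 - 43)² = (-42)² = 1764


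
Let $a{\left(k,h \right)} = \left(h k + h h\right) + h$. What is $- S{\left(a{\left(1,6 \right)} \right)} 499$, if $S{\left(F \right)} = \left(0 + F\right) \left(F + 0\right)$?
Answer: $-1149696$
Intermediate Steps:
$a{\left(k,h \right)} = h + h^{2} + h k$ ($a{\left(k,h \right)} = \left(h k + h^{2}\right) + h = \left(h^{2} + h k\right) + h = h + h^{2} + h k$)
$S{\left(F \right)} = F^{2}$ ($S{\left(F \right)} = F F = F^{2}$)
$- S{\left(a{\left(1,6 \right)} \right)} 499 = - \left(6 \left(1 + 6 + 1\right)\right)^{2} \cdot 499 = - \left(6 \cdot 8\right)^{2} \cdot 499 = - 48^{2} \cdot 499 = - 2304 \cdot 499 = \left(-1\right) 1149696 = -1149696$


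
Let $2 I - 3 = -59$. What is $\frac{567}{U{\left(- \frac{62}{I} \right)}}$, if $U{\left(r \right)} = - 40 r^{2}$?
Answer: $- \frac{27783}{9610} \approx -2.8911$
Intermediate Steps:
$I = -28$ ($I = \frac{3}{2} + \frac{1}{2} \left(-59\right) = \frac{3}{2} - \frac{59}{2} = -28$)
$\frac{567}{U{\left(- \frac{62}{I} \right)}} = \frac{567}{\left(-40\right) \left(- \frac{62}{-28}\right)^{2}} = \frac{567}{\left(-40\right) \left(\left(-62\right) \left(- \frac{1}{28}\right)\right)^{2}} = \frac{567}{\left(-40\right) \left(\frac{31}{14}\right)^{2}} = \frac{567}{\left(-40\right) \frac{961}{196}} = \frac{567}{- \frac{9610}{49}} = 567 \left(- \frac{49}{9610}\right) = - \frac{27783}{9610}$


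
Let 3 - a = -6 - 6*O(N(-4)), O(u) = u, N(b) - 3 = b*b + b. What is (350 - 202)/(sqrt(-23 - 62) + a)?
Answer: 7326/4943 - 74*I*sqrt(85)/4943 ≈ 1.4821 - 0.13802*I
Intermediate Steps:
N(b) = 3 + b + b**2 (N(b) = 3 + (b*b + b) = 3 + (b**2 + b) = 3 + (b + b**2) = 3 + b + b**2)
a = 99 (a = 3 - (-6 - 6*(3 - 4 + (-4)**2)) = 3 - (-6 - 6*(3 - 4 + 16)) = 3 - (-6 - 6*15) = 3 - (-6 - 90) = 3 - 1*(-96) = 3 + 96 = 99)
(350 - 202)/(sqrt(-23 - 62) + a) = (350 - 202)/(sqrt(-23 - 62) + 99) = 148/(sqrt(-85) + 99) = 148/(I*sqrt(85) + 99) = 148/(99 + I*sqrt(85))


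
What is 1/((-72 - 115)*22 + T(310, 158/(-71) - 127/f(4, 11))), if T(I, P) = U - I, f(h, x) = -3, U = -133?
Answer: -1/4557 ≈ -0.00021944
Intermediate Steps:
T(I, P) = -133 - I
1/((-72 - 115)*22 + T(310, 158/(-71) - 127/f(4, 11))) = 1/((-72 - 115)*22 + (-133 - 1*310)) = 1/(-187*22 + (-133 - 310)) = 1/(-4114 - 443) = 1/(-4557) = -1/4557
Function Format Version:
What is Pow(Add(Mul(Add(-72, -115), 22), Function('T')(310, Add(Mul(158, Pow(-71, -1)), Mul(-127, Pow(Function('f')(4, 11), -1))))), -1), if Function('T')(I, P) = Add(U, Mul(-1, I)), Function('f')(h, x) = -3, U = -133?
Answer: Rational(-1, 4557) ≈ -0.00021944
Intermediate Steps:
Function('T')(I, P) = Add(-133, Mul(-1, I))
Pow(Add(Mul(Add(-72, -115), 22), Function('T')(310, Add(Mul(158, Pow(-71, -1)), Mul(-127, Pow(Function('f')(4, 11), -1))))), -1) = Pow(Add(Mul(Add(-72, -115), 22), Add(-133, Mul(-1, 310))), -1) = Pow(Add(Mul(-187, 22), Add(-133, -310)), -1) = Pow(Add(-4114, -443), -1) = Pow(-4557, -1) = Rational(-1, 4557)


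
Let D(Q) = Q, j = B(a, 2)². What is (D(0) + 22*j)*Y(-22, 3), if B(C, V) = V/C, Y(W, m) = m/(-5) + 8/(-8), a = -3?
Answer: -704/45 ≈ -15.644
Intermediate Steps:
Y(W, m) = -1 - m/5 (Y(W, m) = m*(-⅕) + 8*(-⅛) = -m/5 - 1 = -1 - m/5)
j = 4/9 (j = (2/(-3))² = (2*(-⅓))² = (-⅔)² = 4/9 ≈ 0.44444)
(D(0) + 22*j)*Y(-22, 3) = (0 + 22*(4/9))*(-1 - ⅕*3) = (0 + 88/9)*(-1 - ⅗) = (88/9)*(-8/5) = -704/45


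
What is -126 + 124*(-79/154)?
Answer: -14600/77 ≈ -189.61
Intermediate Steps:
-126 + 124*(-79/154) = -126 - 4898/77 = -14600/77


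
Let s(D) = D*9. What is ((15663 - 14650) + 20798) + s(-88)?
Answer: 21019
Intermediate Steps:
s(D) = 9*D
((15663 - 14650) + 20798) + s(-88) = ((15663 - 14650) + 20798) + 9*(-88) = (1013 + 20798) - 792 = 21811 - 792 = 21019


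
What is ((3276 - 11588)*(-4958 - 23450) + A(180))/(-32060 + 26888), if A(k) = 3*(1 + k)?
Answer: -236127839/5172 ≈ -45655.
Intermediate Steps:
A(k) = 3 + 3*k
((3276 - 11588)*(-4958 - 23450) + A(180))/(-32060 + 26888) = ((3276 - 11588)*(-4958 - 23450) + (3 + 3*180))/(-32060 + 26888) = (-8312*(-28408) + (3 + 540))/(-5172) = (236127296 + 543)*(-1/5172) = 236127839*(-1/5172) = -236127839/5172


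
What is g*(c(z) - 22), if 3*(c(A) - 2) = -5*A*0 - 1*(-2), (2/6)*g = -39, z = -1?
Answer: 2262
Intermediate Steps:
g = -117 (g = 3*(-39) = -117)
c(A) = 8/3 (c(A) = 2 + (-5*A*0 - 1*(-2))/3 = 2 + (0 + 2)/3 = 2 + (⅓)*2 = 2 + ⅔ = 8/3)
g*(c(z) - 22) = -117*(8/3 - 22) = -117*(-58/3) = 2262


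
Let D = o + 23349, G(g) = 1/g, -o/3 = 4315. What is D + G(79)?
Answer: 821917/79 ≈ 10404.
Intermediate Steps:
o = -12945 (o = -3*4315 = -12945)
D = 10404 (D = -12945 + 23349 = 10404)
D + G(79) = 10404 + 1/79 = 821917/79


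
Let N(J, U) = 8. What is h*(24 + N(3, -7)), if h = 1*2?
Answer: 64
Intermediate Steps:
h = 2
h*(24 + N(3, -7)) = 2*(24 + 8) = 2*32 = 64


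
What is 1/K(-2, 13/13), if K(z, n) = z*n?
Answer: -½ ≈ -0.50000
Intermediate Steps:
K(z, n) = n*z
1/K(-2, 13/13) = 1/((13/13)*(-2)) = 1/((13*(1/13))*(-2)) = 1/(1*(-2)) = 1/(-2) = -½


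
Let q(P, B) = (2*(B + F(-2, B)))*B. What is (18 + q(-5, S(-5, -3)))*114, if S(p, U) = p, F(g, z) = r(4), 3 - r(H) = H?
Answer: 8892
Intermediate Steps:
r(H) = 3 - H
F(g, z) = -1 (F(g, z) = 3 - 1*4 = 3 - 4 = -1)
q(P, B) = B*(-2 + 2*B) (q(P, B) = (2*(B - 1))*B = (2*(-1 + B))*B = (-2 + 2*B)*B = B*(-2 + 2*B))
(18 + q(-5, S(-5, -3)))*114 = (18 + 2*(-5)*(-1 - 5))*114 = (18 + 2*(-5)*(-6))*114 = (18 + 60)*114 = 78*114 = 8892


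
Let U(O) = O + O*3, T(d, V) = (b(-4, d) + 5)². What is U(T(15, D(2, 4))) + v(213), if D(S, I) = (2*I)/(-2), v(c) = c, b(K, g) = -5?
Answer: 213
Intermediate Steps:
D(S, I) = -I (D(S, I) = (2*I)*(-½) = -I)
T(d, V) = 0 (T(d, V) = (-5 + 5)² = 0² = 0)
U(O) = 4*O (U(O) = O + 3*O = 4*O)
U(T(15, D(2, 4))) + v(213) = 4*0 + 213 = 0 + 213 = 213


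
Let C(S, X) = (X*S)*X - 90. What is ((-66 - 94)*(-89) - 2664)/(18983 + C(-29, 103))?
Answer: -1447/36096 ≈ -0.040088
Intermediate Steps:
C(S, X) = -90 + S*X² (C(S, X) = (S*X)*X - 90 = S*X² - 90 = -90 + S*X²)
((-66 - 94)*(-89) - 2664)/(18983 + C(-29, 103)) = ((-66 - 94)*(-89) - 2664)/(18983 + (-90 - 29*103²)) = (-160*(-89) - 2664)/(18983 + (-90 - 29*10609)) = (14240 - 2664)/(18983 + (-90 - 307661)) = 11576/(18983 - 307751) = 11576/(-288768) = 11576*(-1/288768) = -1447/36096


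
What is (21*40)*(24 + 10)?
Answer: 28560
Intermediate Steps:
(21*40)*(24 + 10) = 840*34 = 28560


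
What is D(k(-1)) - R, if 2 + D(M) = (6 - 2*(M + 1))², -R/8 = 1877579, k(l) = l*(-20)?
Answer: 15021926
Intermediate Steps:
k(l) = -20*l
R = -15020632 (R = -8*1877579 = -15020632)
D(M) = -2 + (4 - 2*M)² (D(M) = -2 + (6 - 2*(M + 1))² = -2 + (6 - 2*(1 + M))² = -2 + (6 + (-2 - 2*M))² = -2 + (4 - 2*M)²)
D(k(-1)) - R = (-2 + 4*(-2 - 20*(-1))²) - 1*(-15020632) = (-2 + 4*(-2 + 20)²) + 15020632 = (-2 + 4*18²) + 15020632 = (-2 + 4*324) + 15020632 = (-2 + 1296) + 15020632 = 1294 + 15020632 = 15021926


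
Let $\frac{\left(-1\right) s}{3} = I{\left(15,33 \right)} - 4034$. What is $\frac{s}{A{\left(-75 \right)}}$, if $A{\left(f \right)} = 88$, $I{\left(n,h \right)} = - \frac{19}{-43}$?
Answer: $\frac{520329}{3784} \approx 137.51$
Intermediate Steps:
$I{\left(n,h \right)} = \frac{19}{43}$ ($I{\left(n,h \right)} = \left(-19\right) \left(- \frac{1}{43}\right) = \frac{19}{43}$)
$s = \frac{520329}{43}$ ($s = - 3 \left(\frac{19}{43} - 4034\right) = \left(-3\right) \left(- \frac{173443}{43}\right) = \frac{520329}{43} \approx 12101.0$)
$\frac{s}{A{\left(-75 \right)}} = \frac{520329}{43 \cdot 88} = \frac{520329}{43} \cdot \frac{1}{88} = \frac{520329}{3784}$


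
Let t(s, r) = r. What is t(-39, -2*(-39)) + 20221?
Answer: 20299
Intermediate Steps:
t(-39, -2*(-39)) + 20221 = -2*(-39) + 20221 = 78 + 20221 = 20299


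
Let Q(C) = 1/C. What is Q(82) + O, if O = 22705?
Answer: 1861811/82 ≈ 22705.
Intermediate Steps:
Q(82) + O = 1/82 + 22705 = 1861811/82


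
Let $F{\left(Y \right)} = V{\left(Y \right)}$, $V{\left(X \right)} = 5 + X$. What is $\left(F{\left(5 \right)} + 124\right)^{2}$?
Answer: $17956$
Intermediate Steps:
$F{\left(Y \right)} = 5 + Y$
$\left(F{\left(5 \right)} + 124\right)^{2} = \left(\left(5 + 5\right) + 124\right)^{2} = \left(10 + 124\right)^{2} = 134^{2} = 17956$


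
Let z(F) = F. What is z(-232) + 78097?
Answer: 77865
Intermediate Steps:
z(-232) + 78097 = -232 + 78097 = 77865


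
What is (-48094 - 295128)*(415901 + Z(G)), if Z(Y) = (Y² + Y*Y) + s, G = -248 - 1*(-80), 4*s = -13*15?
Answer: -324207672811/2 ≈ -1.6210e+11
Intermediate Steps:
s = -195/4 (s = (-13*15)/4 = (¼)*(-195) = -195/4 ≈ -48.750)
G = -168 (G = -248 + 80 = -168)
Z(Y) = -195/4 + 2*Y² (Z(Y) = (Y² + Y*Y) - 195/4 = (Y² + Y²) - 195/4 = 2*Y² - 195/4 = -195/4 + 2*Y²)
(-48094 - 295128)*(415901 + Z(G)) = (-48094 - 295128)*(415901 + (-195/4 + 2*(-168)²)) = -343222*(415901 + (-195/4 + 2*28224)) = -343222*(415901 + (-195/4 + 56448)) = -343222*(415901 + 225597/4) = -343222*1889201/4 = -324207672811/2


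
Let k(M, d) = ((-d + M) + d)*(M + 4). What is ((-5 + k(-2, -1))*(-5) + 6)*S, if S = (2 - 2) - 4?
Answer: -204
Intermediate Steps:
k(M, d) = M*(4 + M) (k(M, d) = ((M - d) + d)*(4 + M) = M*(4 + M))
S = -4 (S = 0 - 4 = -4)
((-5 + k(-2, -1))*(-5) + 6)*S = ((-5 - 2*(4 - 2))*(-5) + 6)*(-4) = ((-5 - 2*2)*(-5) + 6)*(-4) = ((-5 - 4)*(-5) + 6)*(-4) = (-9*(-5) + 6)*(-4) = (45 + 6)*(-4) = 51*(-4) = -204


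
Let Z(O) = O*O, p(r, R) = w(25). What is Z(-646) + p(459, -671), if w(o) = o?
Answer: 417341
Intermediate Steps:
p(r, R) = 25
Z(O) = O**2
Z(-646) + p(459, -671) = (-646)**2 + 25 = 417316 + 25 = 417341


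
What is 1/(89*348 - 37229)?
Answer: -1/6257 ≈ -0.00015982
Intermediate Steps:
1/(89*348 - 37229) = 1/(30972 - 37229) = 1/(-6257) = -1/6257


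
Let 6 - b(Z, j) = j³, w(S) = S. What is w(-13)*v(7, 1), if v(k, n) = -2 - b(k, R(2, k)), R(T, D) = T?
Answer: 0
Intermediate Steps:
b(Z, j) = 6 - j³
v(k, n) = 0 (v(k, n) = -2 - (6 - 1*2³) = -2 - (6 - 1*8) = -2 - (6 - 8) = -2 - 1*(-2) = -2 + 2 = 0)
w(-13)*v(7, 1) = -13*0 = 0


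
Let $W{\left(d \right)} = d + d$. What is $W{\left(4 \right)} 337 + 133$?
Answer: $2829$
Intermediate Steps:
$W{\left(d \right)} = 2 d$
$W{\left(4 \right)} 337 + 133 = 2 \cdot 4 \cdot 337 + 133 = 8 \cdot 337 + 133 = 2696 + 133 = 2829$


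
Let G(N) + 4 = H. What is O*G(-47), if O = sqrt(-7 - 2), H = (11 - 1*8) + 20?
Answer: 57*I ≈ 57.0*I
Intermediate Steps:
H = 23 (H = (11 - 8) + 20 = 3 + 20 = 23)
O = 3*I (O = sqrt(-9) = 3*I ≈ 3.0*I)
G(N) = 19 (G(N) = -4 + 23 = 19)
O*G(-47) = (3*I)*19 = 57*I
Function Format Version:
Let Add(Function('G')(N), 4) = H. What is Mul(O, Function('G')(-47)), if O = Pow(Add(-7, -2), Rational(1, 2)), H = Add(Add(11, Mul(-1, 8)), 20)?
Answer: Mul(57, I) ≈ Mul(57.000, I)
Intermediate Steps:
H = 23 (H = Add(Add(11, -8), 20) = Add(3, 20) = 23)
O = Mul(3, I) (O = Pow(-9, Rational(1, 2)) = Mul(3, I) ≈ Mul(3.0000, I))
Function('G')(N) = 19 (Function('G')(N) = Add(-4, 23) = 19)
Mul(O, Function('G')(-47)) = Mul(Mul(3, I), 19) = Mul(57, I)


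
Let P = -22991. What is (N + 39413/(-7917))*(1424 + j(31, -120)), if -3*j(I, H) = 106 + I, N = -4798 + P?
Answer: -909885769010/23751 ≈ -3.8309e+7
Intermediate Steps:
N = -27789 (N = -4798 - 22991 = -27789)
j(I, H) = -106/3 - I/3 (j(I, H) = -(106 + I)/3 = -106/3 - I/3)
(N + 39413/(-7917))*(1424 + j(31, -120)) = (-27789 + 39413/(-7917))*(1424 + (-106/3 - ⅓*31)) = (-27789 + 39413*(-1/7917))*(1424 + (-106/3 - 31/3)) = (-27789 - 39413/7917)*(1424 - 137/3) = -220044926/7917*4135/3 = -909885769010/23751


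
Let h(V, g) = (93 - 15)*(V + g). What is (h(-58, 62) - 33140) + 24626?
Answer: -8202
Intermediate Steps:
h(V, g) = 78*V + 78*g (h(V, g) = 78*(V + g) = 78*V + 78*g)
(h(-58, 62) - 33140) + 24626 = ((78*(-58) + 78*62) - 33140) + 24626 = ((-4524 + 4836) - 33140) + 24626 = (312 - 33140) + 24626 = -32828 + 24626 = -8202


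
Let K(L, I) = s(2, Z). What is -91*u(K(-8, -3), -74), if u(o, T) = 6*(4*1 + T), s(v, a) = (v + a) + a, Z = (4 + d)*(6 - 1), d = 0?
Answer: 38220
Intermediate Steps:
Z = 20 (Z = (4 + 0)*(6 - 1) = 4*5 = 20)
s(v, a) = v + 2*a (s(v, a) = (a + v) + a = v + 2*a)
K(L, I) = 42 (K(L, I) = 2 + 2*20 = 2 + 40 = 42)
u(o, T) = 24 + 6*T (u(o, T) = 6*(4 + T) = 24 + 6*T)
-91*u(K(-8, -3), -74) = -91*(24 + 6*(-74)) = -91*(24 - 444) = -91*(-420) = 38220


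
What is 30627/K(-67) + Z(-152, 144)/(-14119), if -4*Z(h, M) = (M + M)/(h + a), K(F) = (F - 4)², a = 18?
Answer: 28972133595/4768649893 ≈ 6.0755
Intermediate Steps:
K(F) = (-4 + F)²
Z(h, M) = -M/(2*(18 + h)) (Z(h, M) = -(M + M)/(4*(h + 18)) = -2*M/(4*(18 + h)) = -M/(2*(18 + h)))
30627/K(-67) + Z(-152, 144)/(-14119) = 30627/((-4 - 67)²) - 1*144/(36 + 2*(-152))/(-14119) = 30627/((-71)²) - 1*144/(36 - 304)*(-1/14119) = 30627/5041 - 1*144/(-268)*(-1/14119) = 30627*(1/5041) - 1*144*(-1/268)*(-1/14119) = 30627/5041 + (36/67)*(-1/14119) = 30627/5041 - 36/945973 = 28972133595/4768649893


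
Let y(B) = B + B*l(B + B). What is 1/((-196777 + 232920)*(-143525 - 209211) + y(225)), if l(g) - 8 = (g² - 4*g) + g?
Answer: -1/12703676473 ≈ -7.8717e-11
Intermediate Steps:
l(g) = 8 + g² - 3*g (l(g) = 8 + ((g² - 4*g) + g) = 8 + (g² - 3*g) = 8 + g² - 3*g)
y(B) = B + B*(8 - 6*B + 4*B²) (y(B) = B + B*(8 + (B + B)² - 3*(B + B)) = B + B*(8 + (2*B)² - 6*B) = B + B*(8 + 4*B² - 6*B) = B + B*(8 - 6*B + 4*B²))
1/((-196777 + 232920)*(-143525 - 209211) + y(225)) = 1/((-196777 + 232920)*(-143525 - 209211) + 225*(9 - 6*225 + 4*225²)) = 1/(36143*(-352736) + 225*(9 - 1350 + 4*50625)) = 1/(-12748937248 + 225*(9 - 1350 + 202500)) = 1/(-12748937248 + 225*201159) = 1/(-12748937248 + 45260775) = 1/(-12703676473) = -1/12703676473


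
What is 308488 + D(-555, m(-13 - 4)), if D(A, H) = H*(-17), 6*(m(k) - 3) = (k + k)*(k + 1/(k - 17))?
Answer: 613593/2 ≈ 3.0680e+5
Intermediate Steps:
m(k) = 3 + k*(k + 1/(-17 + k))/3 (m(k) = 3 + ((k + k)*(k + 1/(k - 17)))/6 = 3 + ((2*k)*(k + 1/(-17 + k)))/6 = 3 + (2*k*(k + 1/(-17 + k)))/6 = 3 + k*(k + 1/(-17 + k))/3)
D(A, H) = -17*H
308488 + D(-555, m(-13 - 4)) = 308488 - 17*(-153 + (-13 - 4)**3 - 17*(-13 - 4)**2 + 10*(-13 - 4))/(3*(-17 + (-13 - 4))) = 308488 - 17*(-153 + (-17)**3 - 17*(-17)**2 + 10*(-17))/(3*(-17 - 17)) = 308488 - 17*(-153 - 4913 - 17*289 - 170)/(3*(-34)) = 308488 - 17*(-1)*(-153 - 4913 - 4913 - 170)/(3*34) = 308488 - 17*(-1)*(-10149)/(3*34) = 308488 - 17*199/2 = 308488 - 3383/2 = 613593/2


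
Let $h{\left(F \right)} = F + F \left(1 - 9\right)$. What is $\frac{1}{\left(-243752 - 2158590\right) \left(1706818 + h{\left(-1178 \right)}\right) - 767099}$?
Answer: $- \frac{1}{4120171046987} \approx -2.4271 \cdot 10^{-13}$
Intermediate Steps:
$h{\left(F \right)} = - 7 F$ ($h{\left(F \right)} = F + F \left(-8\right) = F - 8 F = - 7 F$)
$\frac{1}{\left(-243752 - 2158590\right) \left(1706818 + h{\left(-1178 \right)}\right) - 767099} = \frac{1}{\left(-243752 - 2158590\right) \left(1706818 - -8246\right) - 767099} = \frac{1}{- 2402342 \left(1706818 + 8246\right) - 767099} = \frac{1}{\left(-2402342\right) 1715064 - 767099} = \frac{1}{-4120170279888 - 767099} = \frac{1}{-4120171046987} = - \frac{1}{4120171046987}$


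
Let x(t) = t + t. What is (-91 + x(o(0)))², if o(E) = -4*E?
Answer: 8281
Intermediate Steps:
x(t) = 2*t
(-91 + x(o(0)))² = (-91 + 2*(-4*0))² = (-91 + 2*0)² = (-91 + 0)² = (-91)² = 8281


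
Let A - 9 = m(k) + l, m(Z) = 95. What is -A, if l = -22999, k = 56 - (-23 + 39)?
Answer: 22895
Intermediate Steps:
k = 40 (k = 56 - 1*16 = 56 - 16 = 40)
A = -22895 (A = 9 + (95 - 22999) = 9 - 22904 = -22895)
-A = -1*(-22895) = 22895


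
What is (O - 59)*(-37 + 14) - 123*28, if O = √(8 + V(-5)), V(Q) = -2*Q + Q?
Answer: -2087 - 23*√13 ≈ -2169.9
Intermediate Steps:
V(Q) = -Q
O = √13 (O = √(8 - 1*(-5)) = √(8 + 5) = √13 ≈ 3.6056)
(O - 59)*(-37 + 14) - 123*28 = (√13 - 59)*(-37 + 14) - 123*28 = (-59 + √13)*(-23) - 3444 = (1357 - 23*√13) - 3444 = -2087 - 23*√13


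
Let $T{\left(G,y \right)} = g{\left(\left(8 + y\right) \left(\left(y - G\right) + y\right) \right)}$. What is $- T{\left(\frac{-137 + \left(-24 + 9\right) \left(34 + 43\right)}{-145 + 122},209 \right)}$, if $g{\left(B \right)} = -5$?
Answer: $5$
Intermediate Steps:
$T{\left(G,y \right)} = -5$
$- T{\left(\frac{-137 + \left(-24 + 9\right) \left(34 + 43\right)}{-145 + 122},209 \right)} = \left(-1\right) \left(-5\right) = 5$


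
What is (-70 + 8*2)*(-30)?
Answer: 1620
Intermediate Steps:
(-70 + 8*2)*(-30) = (-70 + 16)*(-30) = -54*(-30) = 1620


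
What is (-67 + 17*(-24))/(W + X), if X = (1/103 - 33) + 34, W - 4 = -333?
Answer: 48925/33783 ≈ 1.4482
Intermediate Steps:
W = -329 (W = 4 - 333 = -329)
X = 104/103 (X = (1/103 - 33) + 34 = -3398/103 + 34 = 104/103 ≈ 1.0097)
(-67 + 17*(-24))/(W + X) = (-67 + 17*(-24))/(-329 + 104/103) = (-67 - 408)/(-33783/103) = -475*(-103/33783) = 48925/33783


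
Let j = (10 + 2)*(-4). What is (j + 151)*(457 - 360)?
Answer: 9991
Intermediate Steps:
j = -48 (j = 12*(-4) = -48)
(j + 151)*(457 - 360) = (-48 + 151)*(457 - 360) = 103*97 = 9991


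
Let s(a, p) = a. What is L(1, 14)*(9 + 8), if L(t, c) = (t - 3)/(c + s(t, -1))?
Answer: -34/15 ≈ -2.2667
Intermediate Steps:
L(t, c) = (-3 + t)/(c + t) (L(t, c) = (t - 3)/(c + t) = (-3 + t)/(c + t))
L(1, 14)*(9 + 8) = ((-3 + 1)/(14 + 1))*(9 + 8) = (-2/15)*17 = ((1/15)*(-2))*17 = -2/15*17 = -34/15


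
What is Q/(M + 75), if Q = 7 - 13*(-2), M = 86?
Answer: 33/161 ≈ 0.20497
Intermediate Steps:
Q = 33 (Q = 7 + 26 = 33)
Q/(M + 75) = 33/(86 + 75) = 33/161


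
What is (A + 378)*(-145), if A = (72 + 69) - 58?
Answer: -66845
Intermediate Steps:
A = 83 (A = 141 - 58 = 83)
(A + 378)*(-145) = (83 + 378)*(-145) = 461*(-145) = -66845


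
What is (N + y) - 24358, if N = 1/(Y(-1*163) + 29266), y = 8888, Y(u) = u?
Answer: -450223409/29103 ≈ -15470.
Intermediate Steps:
N = 1/29103 (N = 1/(-1*163 + 29266) = 1/(-163 + 29266) = 1/29103 ≈ 3.4361e-5)
(N + y) - 24358 = (1/29103 + 8888) - 24358 = 258667465/29103 - 24358 = -450223409/29103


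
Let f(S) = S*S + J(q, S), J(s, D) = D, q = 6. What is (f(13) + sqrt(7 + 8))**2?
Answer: (182 + sqrt(15))**2 ≈ 34549.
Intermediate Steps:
f(S) = S + S**2 (f(S) = S*S + S = S**2 + S = S + S**2)
(f(13) + sqrt(7 + 8))**2 = (13*(1 + 13) + sqrt(7 + 8))**2 = (13*14 + sqrt(15))**2 = (182 + sqrt(15))**2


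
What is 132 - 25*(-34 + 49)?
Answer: -243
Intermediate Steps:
132 - 25*(-34 + 49) = 132 - 25*15 = 132 - 375 = -243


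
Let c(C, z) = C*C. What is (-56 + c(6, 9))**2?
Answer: 400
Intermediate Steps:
c(C, z) = C**2
(-56 + c(6, 9))**2 = (-56 + 6**2)**2 = (-56 + 36)**2 = (-20)**2 = 400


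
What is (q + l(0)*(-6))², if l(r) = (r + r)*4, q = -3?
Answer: 9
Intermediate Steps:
l(r) = 8*r (l(r) = (2*r)*4 = 8*r)
(q + l(0)*(-6))² = (-3 + (8*0)*(-6))² = (-3 + 0*(-6))² = (-3 + 0)² = (-3)² = 9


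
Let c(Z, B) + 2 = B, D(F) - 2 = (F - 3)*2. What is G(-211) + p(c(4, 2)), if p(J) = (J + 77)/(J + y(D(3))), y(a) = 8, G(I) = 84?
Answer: 749/8 ≈ 93.625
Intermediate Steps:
D(F) = -4 + 2*F (D(F) = 2 + (F - 3)*2 = 2 + (-3 + F)*2 = 2 + (-6 + 2*F) = -4 + 2*F)
c(Z, B) = -2 + B
p(J) = (77 + J)/(8 + J) (p(J) = (J + 77)/(J + 8) = (77 + J)/(8 + J))
G(-211) + p(c(4, 2)) = 84 + (77 + (-2 + 2))/(8 + (-2 + 2)) = 84 + (77 + 0)/(8 + 0) = 84 + 77/8 = 749/8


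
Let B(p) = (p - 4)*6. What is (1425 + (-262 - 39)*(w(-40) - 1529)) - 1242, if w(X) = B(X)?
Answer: 539876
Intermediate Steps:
B(p) = -24 + 6*p (B(p) = (-4 + p)*6 = -24 + 6*p)
w(X) = -24 + 6*X
(1425 + (-262 - 39)*(w(-40) - 1529)) - 1242 = (1425 + (-262 - 39)*((-24 + 6*(-40)) - 1529)) - 1242 = (1425 - 301*((-24 - 240) - 1529)) - 1242 = (1425 - 301*(-264 - 1529)) - 1242 = (1425 - 301*(-1793)) - 1242 = (1425 + 539693) - 1242 = 541118 - 1242 = 539876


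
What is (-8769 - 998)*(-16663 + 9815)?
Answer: 66884416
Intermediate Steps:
(-8769 - 998)*(-16663 + 9815) = -9767*(-6848) = 66884416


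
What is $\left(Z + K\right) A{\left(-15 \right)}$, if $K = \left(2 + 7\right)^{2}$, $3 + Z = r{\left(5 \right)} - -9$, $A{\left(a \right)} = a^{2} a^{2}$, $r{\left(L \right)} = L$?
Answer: $4657500$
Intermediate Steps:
$A{\left(a \right)} = a^{4}$
$Z = 11$ ($Z = -3 + \left(5 - -9\right) = -3 + \left(5 + 9\right) = -3 + 14 = 11$)
$K = 81$ ($K = 9^{2} = 81$)
$\left(Z + K\right) A{\left(-15 \right)} = \left(11 + 81\right) \left(-15\right)^{4} = 92 \cdot 50625 = 4657500$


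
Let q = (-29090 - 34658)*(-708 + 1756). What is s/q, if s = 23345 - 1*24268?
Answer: 923/66807904 ≈ 1.3816e-5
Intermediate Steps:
s = -923 (s = 23345 - 24268 = -923)
q = -66807904 (q = -63748*1048 = -66807904)
s/q = -923/(-66807904) = -923*(-1/66807904) = 923/66807904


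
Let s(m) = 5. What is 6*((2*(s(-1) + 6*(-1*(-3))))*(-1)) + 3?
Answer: -273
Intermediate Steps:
6*((2*(s(-1) + 6*(-1*(-3))))*(-1)) + 3 = 6*((2*(5 + 6*(-1*(-3))))*(-1)) + 3 = 6*((2*(5 + 6*3))*(-1)) + 3 = 6*((2*(5 + 18))*(-1)) + 3 = 6*((2*23)*(-1)) + 3 = 6*(46*(-1)) + 3 = 6*(-46) + 3 = -276 + 3 = -273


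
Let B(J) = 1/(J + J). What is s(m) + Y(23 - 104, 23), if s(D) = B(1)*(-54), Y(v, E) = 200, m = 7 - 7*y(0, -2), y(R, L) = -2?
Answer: 173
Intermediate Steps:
B(J) = 1/(2*J)
m = 21 (m = 7 - 7*(-2) = 7 + 14 = 21)
s(D) = -27 (s(D) = ((1/2)/1)*(-54) = ((1/2)*1)*(-54) = (1/2)*(-54) = -27)
s(m) + Y(23 - 104, 23) = -27 + 200 = 173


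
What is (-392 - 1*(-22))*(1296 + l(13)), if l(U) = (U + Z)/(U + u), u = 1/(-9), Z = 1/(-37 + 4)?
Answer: -153085650/319 ≈ -4.7989e+5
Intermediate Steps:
Z = -1/33 (Z = 1/(-33) = -1/33 ≈ -0.030303)
u = -⅑ ≈ -0.11111
l(U) = (-1/33 + U)/(-⅑ + U) (l(U) = (U - 1/33)/(U - ⅑) = (-1/33 + U)/(-⅑ + U))
(-392 - 1*(-22))*(1296 + l(13)) = (-392 - 1*(-22))*(1296 + 3*(-1 + 33*13)/(11*(-1 + 9*13))) = (-392 + 22)*(1296 + 3*(-1 + 429)/(11*(-1 + 117))) = -370*(1296 + (3/11)*428/116) = -370*(1296 + (3/11)*(1/116)*428) = -370*(1296 + 321/319) = -370*413745/319 = -153085650/319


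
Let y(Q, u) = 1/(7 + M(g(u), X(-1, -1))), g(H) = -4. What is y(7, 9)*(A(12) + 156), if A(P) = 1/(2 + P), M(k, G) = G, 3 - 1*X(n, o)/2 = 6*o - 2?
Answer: 2185/406 ≈ 5.3818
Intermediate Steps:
X(n, o) = 10 - 12*o (X(n, o) = 6 - 2*(6*o - 2) = 6 - 2*(-2 + 6*o) = 6 + (4 - 12*o) = 10 - 12*o)
y(Q, u) = 1/29 (y(Q, u) = 1/(7 + (10 - 12*(-1))) = 1/(7 + (10 + 12)) = 1/(7 + 22) = 1/29)
y(7, 9)*(A(12) + 156) = (1/(2 + 12) + 156)/29 = (1/14 + 156)/29 = (1/29)*(2185/14) = 2185/406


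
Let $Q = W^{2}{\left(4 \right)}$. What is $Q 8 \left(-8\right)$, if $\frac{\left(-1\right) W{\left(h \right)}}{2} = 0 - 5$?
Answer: $-6400$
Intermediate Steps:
$W{\left(h \right)} = 10$ ($W{\left(h \right)} = - 2 \left(0 - 5\right) = \left(-2\right) \left(-5\right) = 10$)
$Q = 100$ ($Q = 10^{2} = 100$)
$Q 8 \left(-8\right) = 100 \cdot 8 \left(-8\right) = 100 \left(-64\right) = -6400$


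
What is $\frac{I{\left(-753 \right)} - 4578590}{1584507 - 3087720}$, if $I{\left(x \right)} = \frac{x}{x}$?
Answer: $\frac{4578589}{1503213} \approx 3.0459$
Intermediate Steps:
$I{\left(x \right)} = 1$
$\frac{I{\left(-753 \right)} - 4578590}{1584507 - 3087720} = \frac{1 - 4578590}{1584507 - 3087720} = - \frac{4578589}{-1503213} = \left(-4578589\right) \left(- \frac{1}{1503213}\right) = \frac{4578589}{1503213}$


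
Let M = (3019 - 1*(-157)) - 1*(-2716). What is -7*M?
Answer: -41244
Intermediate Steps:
M = 5892 (M = (3019 + 157) + 2716 = 3176 + 2716 = 5892)
-7*M = -7*5892 = -41244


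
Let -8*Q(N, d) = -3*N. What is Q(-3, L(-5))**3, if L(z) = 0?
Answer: -729/512 ≈ -1.4238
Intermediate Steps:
Q(N, d) = 3*N/8 (Q(N, d) = -(-3)*N/8 = 3*N/8)
Q(-3, L(-5))**3 = ((3/8)*(-3))**3 = (-9/8)**3 = -729/512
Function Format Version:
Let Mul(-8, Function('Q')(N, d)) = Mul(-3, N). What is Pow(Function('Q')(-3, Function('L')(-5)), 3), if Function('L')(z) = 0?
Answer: Rational(-729, 512) ≈ -1.4238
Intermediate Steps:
Function('Q')(N, d) = Mul(Rational(3, 8), N) (Function('Q')(N, d) = Mul(Rational(-1, 8), Mul(-3, N)) = Mul(Rational(3, 8), N))
Pow(Function('Q')(-3, Function('L')(-5)), 3) = Pow(Mul(Rational(3, 8), -3), 3) = Pow(Rational(-9, 8), 3) = Rational(-729, 512)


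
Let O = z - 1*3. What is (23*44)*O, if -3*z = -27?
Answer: 6072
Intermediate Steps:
z = 9 (z = -1/3*(-27) = 9)
O = 6 (O = 9 - 1*3 = 9 - 3 = 6)
(23*44)*O = (23*44)*6 = 1012*6 = 6072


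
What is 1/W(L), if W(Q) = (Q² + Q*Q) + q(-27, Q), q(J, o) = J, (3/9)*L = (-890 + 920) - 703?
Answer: 1/8152695 ≈ 1.2266e-7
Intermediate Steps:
L = -2019 (L = 3*((-890 + 920) - 703) = 3*(30 - 703) = 3*(-673) = -2019)
W(Q) = -27 + 2*Q² (W(Q) = (Q² + Q*Q) - 27 = (Q² + Q²) - 27 = 2*Q² - 27 = -27 + 2*Q²)
1/W(L) = 1/(-27 + 2*(-2019)²) = 1/(-27 + 2*4076361) = 1/(-27 + 8152722) = 1/8152695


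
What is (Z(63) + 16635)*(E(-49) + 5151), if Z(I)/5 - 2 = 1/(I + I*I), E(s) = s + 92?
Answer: 24898791295/288 ≈ 8.6454e+7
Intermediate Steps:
E(s) = 92 + s
Z(I) = 10 + 5/(I + I²) (Z(I) = 10 + 5/(I + I*I) = 10 + 5/(I + I²))
(Z(63) + 16635)*(E(-49) + 5151) = (5*(1 + 2*63 + 2*63²)/(63*(1 + 63)) + 16635)*((92 - 49) + 5151) = (5*(1/63)*(1 + 126 + 2*3969)/64 + 16635)*(43 + 5151) = (5*(1/63)*(1/64)*(1 + 126 + 7938) + 16635)*5194 = (5*(1/63)*(1/64)*8065 + 16635)*5194 = (40325/4032 + 16635)*5194 = (67112645/4032)*5194 = 24898791295/288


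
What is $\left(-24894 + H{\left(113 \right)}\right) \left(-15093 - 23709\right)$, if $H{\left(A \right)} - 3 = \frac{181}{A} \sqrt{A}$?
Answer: $965820582 - \frac{7023162 \sqrt{113}}{113} \approx 9.6516 \cdot 10^{8}$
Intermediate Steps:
$H{\left(A \right)} = 3 + \frac{181}{\sqrt{A}}$ ($H{\left(A \right)} = 3 + \frac{181}{A} \sqrt{A} = 3 + \frac{181}{\sqrt{A}}$)
$\left(-24894 + H{\left(113 \right)}\right) \left(-15093 - 23709\right) = \left(-24894 + \left(3 + \frac{181}{\sqrt{113}}\right)\right) \left(-15093 - 23709\right) = \left(-24894 + \left(3 + 181 \frac{\sqrt{113}}{113}\right)\right) \left(-38802\right) = \left(-24894 + \left(3 + \frac{181 \sqrt{113}}{113}\right)\right) \left(-38802\right) = \left(-24891 + \frac{181 \sqrt{113}}{113}\right) \left(-38802\right) = 965820582 - \frac{7023162 \sqrt{113}}{113}$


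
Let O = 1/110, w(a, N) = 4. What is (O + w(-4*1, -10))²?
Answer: 194481/12100 ≈ 16.073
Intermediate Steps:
O = 1/110 ≈ 0.0090909
(O + w(-4*1, -10))² = (1/110 + 4)² = (441/110)² = 194481/12100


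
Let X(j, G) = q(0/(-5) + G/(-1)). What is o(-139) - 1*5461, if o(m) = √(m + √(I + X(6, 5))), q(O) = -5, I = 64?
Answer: -5461 + I*√(139 - √59) ≈ -5461.0 + 11.459*I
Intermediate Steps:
X(j, G) = -5
o(m) = √(m + √59) (o(m) = √(m + √(64 - 5)) = √(m + √59))
o(-139) - 1*5461 = √(-139 + √59) - 1*5461 = √(-139 + √59) - 5461 = -5461 + √(-139 + √59)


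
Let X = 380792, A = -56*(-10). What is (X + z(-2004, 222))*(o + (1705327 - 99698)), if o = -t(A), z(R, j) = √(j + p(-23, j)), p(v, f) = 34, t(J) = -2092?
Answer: 612233018568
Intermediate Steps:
A = 560
z(R, j) = √(34 + j) (z(R, j) = √(j + 34) = √(34 + j))
o = 2092 (o = -1*(-2092) = 2092)
(X + z(-2004, 222))*(o + (1705327 - 99698)) = (380792 + √(34 + 222))*(2092 + (1705327 - 99698)) = (380792 + √256)*(2092 + 1605629) = (380792 + 16)*1607721 = 380808*1607721 = 612233018568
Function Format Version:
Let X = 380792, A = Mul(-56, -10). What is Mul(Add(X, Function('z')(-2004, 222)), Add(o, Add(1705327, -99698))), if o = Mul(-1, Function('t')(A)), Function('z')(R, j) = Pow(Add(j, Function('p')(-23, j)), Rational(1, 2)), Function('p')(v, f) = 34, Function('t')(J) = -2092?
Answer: 612233018568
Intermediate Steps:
A = 560
Function('z')(R, j) = Pow(Add(34, j), Rational(1, 2)) (Function('z')(R, j) = Pow(Add(j, 34), Rational(1, 2)) = Pow(Add(34, j), Rational(1, 2)))
o = 2092 (o = Mul(-1, -2092) = 2092)
Mul(Add(X, Function('z')(-2004, 222)), Add(o, Add(1705327, -99698))) = Mul(Add(380792, Pow(Add(34, 222), Rational(1, 2))), Add(2092, Add(1705327, -99698))) = Mul(Add(380792, Pow(256, Rational(1, 2))), Add(2092, 1605629)) = Mul(Add(380792, 16), 1607721) = Mul(380808, 1607721) = 612233018568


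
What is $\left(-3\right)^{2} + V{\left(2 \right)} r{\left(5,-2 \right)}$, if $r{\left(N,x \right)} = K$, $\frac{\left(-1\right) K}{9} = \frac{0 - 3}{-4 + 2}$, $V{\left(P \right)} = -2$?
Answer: $36$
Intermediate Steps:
$K = - \frac{27}{2}$ ($K = - 9 \frac{0 - 3}{-4 + 2} = - 9 \left(- \frac{3}{-2}\right) = - 9 \left(\left(-3\right) \left(- \frac{1}{2}\right)\right) = \left(-9\right) \frac{3}{2} = - \frac{27}{2} \approx -13.5$)
$r{\left(N,x \right)} = - \frac{27}{2}$
$\left(-3\right)^{2} + V{\left(2 \right)} r{\left(5,-2 \right)} = \left(-3\right)^{2} - -27 = 9 + 27 = 36$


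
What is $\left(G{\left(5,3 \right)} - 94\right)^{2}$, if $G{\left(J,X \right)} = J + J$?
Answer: $7056$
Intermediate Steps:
$G{\left(J,X \right)} = 2 J$
$\left(G{\left(5,3 \right)} - 94\right)^{2} = \left(2 \cdot 5 - 94\right)^{2} = \left(10 - 94\right)^{2} = \left(-84\right)^{2} = 7056$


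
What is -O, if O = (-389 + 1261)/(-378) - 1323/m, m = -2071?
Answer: 652909/391419 ≈ 1.6681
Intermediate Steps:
O = -652909/391419 (O = (-389 + 1261)/(-378) - 1323/(-2071) = 872*(-1/378) - 1323*(-1/2071) = -436/189 + 1323/2071 = -652909/391419 ≈ -1.6681)
-O = -1*(-652909/391419) = 652909/391419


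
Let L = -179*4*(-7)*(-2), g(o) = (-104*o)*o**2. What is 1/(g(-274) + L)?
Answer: 1/2139355672 ≈ 4.6743e-10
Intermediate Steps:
g(o) = -104*o**3
L = -10024 (L = -(-5012)*(-2) = -179*56 = -10024)
1/(g(-274) + L) = 1/(-104*(-274)**3 - 10024) = 1/(-104*(-20570824) - 10024) = 1/(2139365696 - 10024) = 1/2139355672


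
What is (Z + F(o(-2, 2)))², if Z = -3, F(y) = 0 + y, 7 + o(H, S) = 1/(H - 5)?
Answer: 5041/49 ≈ 102.88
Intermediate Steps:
o(H, S) = -7 + 1/(-5 + H) (o(H, S) = -7 + 1/(H - 5) = -7 + 1/(-5 + H))
F(y) = y
(Z + F(o(-2, 2)))² = (-3 + (36 - 7*(-2))/(-5 - 2))² = (-3 + (36 + 14)/(-7))² = (-3 - ⅐*50)² = (-3 - 50/7)² = (-71/7)² = 5041/49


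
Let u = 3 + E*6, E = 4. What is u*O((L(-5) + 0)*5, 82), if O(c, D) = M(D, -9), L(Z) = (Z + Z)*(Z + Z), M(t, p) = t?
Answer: 2214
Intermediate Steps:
L(Z) = 4*Z² (L(Z) = (2*Z)*(2*Z) = 4*Z²)
O(c, D) = D
u = 27 (u = 3 + 4*6 = 3 + 24 = 27)
u*O((L(-5) + 0)*5, 82) = 27*82 = 2214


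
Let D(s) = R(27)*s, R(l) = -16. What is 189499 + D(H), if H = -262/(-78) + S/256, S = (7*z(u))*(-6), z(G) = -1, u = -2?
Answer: 59106101/312 ≈ 1.8944e+5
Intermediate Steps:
S = 42 (S = (7*(-1))*(-6) = -7*(-6) = 42)
H = 17587/4992 (H = -262/(-78) + 42/256 = -262*(-1/78) + 42*(1/256) = 131/39 + 21/128 = 17587/4992 ≈ 3.5230)
D(s) = -16*s
189499 + D(H) = 189499 - 16*17587/4992 = 189499 - 17587/312 = 59106101/312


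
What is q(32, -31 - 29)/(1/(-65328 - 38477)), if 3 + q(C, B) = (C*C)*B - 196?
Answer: 6398436395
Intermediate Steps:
q(C, B) = -199 + B*C² (q(C, B) = -3 + ((C*C)*B - 196) = -3 + (C²*B - 196) = -3 + (B*C² - 196) = -3 + (-196 + B*C²) = -199 + B*C²)
q(32, -31 - 29)/(1/(-65328 - 38477)) = (-199 + (-31 - 29)*32²)/(1/(-65328 - 38477)) = (-199 - 60*1024)/(1/(-103805)) = (-199 - 61440)/(-1/103805) = -61639*(-103805) = 6398436395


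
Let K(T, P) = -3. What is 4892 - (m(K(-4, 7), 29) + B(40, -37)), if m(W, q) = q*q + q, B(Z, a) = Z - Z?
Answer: 4022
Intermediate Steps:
B(Z, a) = 0
m(W, q) = q + q² (m(W, q) = q² + q = q + q²)
4892 - (m(K(-4, 7), 29) + B(40, -37)) = 4892 - (29*(1 + 29) + 0) = 4892 - (29*30 + 0) = 4892 - (870 + 0) = 4892 - 1*870 = 4892 - 870 = 4022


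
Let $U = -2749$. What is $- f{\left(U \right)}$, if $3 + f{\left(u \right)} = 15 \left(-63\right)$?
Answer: $948$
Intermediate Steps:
$f{\left(u \right)} = -948$ ($f{\left(u \right)} = -3 + 15 \left(-63\right) = -3 - 945 = -948$)
$- f{\left(U \right)} = \left(-1\right) \left(-948\right) = 948$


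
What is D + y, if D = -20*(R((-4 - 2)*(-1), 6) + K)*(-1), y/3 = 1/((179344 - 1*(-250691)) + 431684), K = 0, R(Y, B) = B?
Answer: 103406283/861719 ≈ 120.00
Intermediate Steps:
y = 3/861719 (y = 3/((179344 - 1*(-250691)) + 431684) = 3/((179344 + 250691) + 431684) = 3/(430035 + 431684) = 3/861719 ≈ 3.4814e-6)
D = 120 (D = -20*(6 + 0)*(-1) = -120*(-1) = -20*(-6) = 120)
D + y = 120 + 3/861719 = 103406283/861719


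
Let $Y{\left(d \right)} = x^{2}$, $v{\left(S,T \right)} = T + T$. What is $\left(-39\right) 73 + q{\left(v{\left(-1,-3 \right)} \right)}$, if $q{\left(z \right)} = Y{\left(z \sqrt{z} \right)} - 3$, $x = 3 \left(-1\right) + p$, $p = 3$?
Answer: $-2850$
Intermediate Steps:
$v{\left(S,T \right)} = 2 T$
$x = 0$ ($x = 3 \left(-1\right) + 3 = -3 + 3 = 0$)
$Y{\left(d \right)} = 0$ ($Y{\left(d \right)} = 0^{2} = 0$)
$q{\left(z \right)} = -3$ ($q{\left(z \right)} = 0 - 3 = -3$)
$\left(-39\right) 73 + q{\left(v{\left(-1,-3 \right)} \right)} = \left(-39\right) 73 - 3 = -2847 - 3 = -2850$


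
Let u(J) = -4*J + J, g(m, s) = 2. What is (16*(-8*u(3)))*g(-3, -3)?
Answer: 2304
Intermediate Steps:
u(J) = -3*J
(16*(-8*u(3)))*g(-3, -3) = (16*(-(-24)*3))*2 = (16*(-8*(-9)))*2 = (16*72)*2 = 1152*2 = 2304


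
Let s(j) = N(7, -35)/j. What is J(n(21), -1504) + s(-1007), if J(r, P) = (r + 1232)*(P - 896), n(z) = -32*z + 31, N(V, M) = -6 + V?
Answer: -1428328801/1007 ≈ -1.4184e+6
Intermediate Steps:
n(z) = 31 - 32*z
s(j) = 1/j (s(j) = (-6 + 7)/j = 1/j)
J(r, P) = (-896 + P)*(1232 + r) (J(r, P) = (1232 + r)*(-896 + P) = (-896 + P)*(1232 + r))
J(n(21), -1504) + s(-1007) = (-1103872 - 896*(31 - 32*21) + 1232*(-1504) - 1504*(31 - 32*21)) + 1/(-1007) = (-1103872 - 896*(31 - 672) - 1852928 - 1504*(31 - 672)) - 1/1007 = (-1103872 - 896*(-641) - 1852928 - 1504*(-641)) - 1/1007 = (-1103872 + 574336 - 1852928 + 964064) - 1/1007 = -1418400 - 1/1007 = -1428328801/1007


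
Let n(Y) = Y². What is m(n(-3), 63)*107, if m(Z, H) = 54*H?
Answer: 364014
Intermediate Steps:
m(n(-3), 63)*107 = (54*63)*107 = 3402*107 = 364014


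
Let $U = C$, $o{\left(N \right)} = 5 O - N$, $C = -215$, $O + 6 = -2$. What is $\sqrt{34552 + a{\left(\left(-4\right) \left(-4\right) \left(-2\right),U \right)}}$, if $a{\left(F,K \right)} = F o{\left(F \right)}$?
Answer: $2 \sqrt{8702} \approx 186.57$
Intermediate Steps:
$O = -8$ ($O = -6 - 2 = -8$)
$o{\left(N \right)} = -40 - N$ ($o{\left(N \right)} = 5 \left(-8\right) - N = -40 - N$)
$U = -215$
$a{\left(F,K \right)} = F \left(-40 - F\right)$
$\sqrt{34552 + a{\left(\left(-4\right) \left(-4\right) \left(-2\right),U \right)}} = \sqrt{34552 - \left(-4\right) \left(-4\right) \left(-2\right) \left(40 + \left(-4\right) \left(-4\right) \left(-2\right)\right)} = \sqrt{34552 - 16 \left(-2\right) \left(40 + 16 \left(-2\right)\right)} = \sqrt{34552 - - 32 \left(40 - 32\right)} = \sqrt{34552 - \left(-32\right) 8} = \sqrt{34552 + 256} = \sqrt{34808} = 2 \sqrt{8702}$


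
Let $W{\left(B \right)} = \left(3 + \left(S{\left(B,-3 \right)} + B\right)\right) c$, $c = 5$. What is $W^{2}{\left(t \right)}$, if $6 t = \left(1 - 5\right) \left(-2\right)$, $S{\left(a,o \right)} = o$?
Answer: $\frac{400}{9} \approx 44.444$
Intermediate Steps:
$t = \frac{4}{3}$ ($t = \frac{\left(1 - 5\right) \left(-2\right)}{6} = \frac{\left(-4\right) \left(-2\right)}{6} = \frac{1}{6} \cdot 8 = \frac{4}{3} \approx 1.3333$)
$W{\left(B \right)} = 5 B$ ($W{\left(B \right)} = \left(3 + \left(-3 + B\right)\right) 5 = B 5 = 5 B$)
$W^{2}{\left(t \right)} = \left(5 \cdot \frac{4}{3}\right)^{2} = \left(\frac{20}{3}\right)^{2} = \frac{400}{9}$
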